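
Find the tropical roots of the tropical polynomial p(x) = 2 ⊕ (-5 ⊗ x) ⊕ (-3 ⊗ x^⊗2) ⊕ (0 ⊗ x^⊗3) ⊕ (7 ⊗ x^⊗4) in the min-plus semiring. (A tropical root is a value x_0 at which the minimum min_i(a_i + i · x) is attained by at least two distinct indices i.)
Roots: {-7, -3, -2, 7}

Each tropical root is a break point of the lower envelope of the lines y = a_i + i · x (there are 5 lines, with slopes 0, 1, ..., 4). Only the lines that attain the minimum somewhere contribute to roots; other lines are dominated. Here the surviving (envelope) indices are i = 4, i = 3, i = 2, i = 1, i = 0.
Intersections between consecutive envelope lines give the roots: for adjacent envelope indices i < j the intersection is x = (a_i − a_j) / (j − i). Reading off the sorted break points: {-7, -3, -2, 7}.
Verification: at each break x_0, at least two indices attain the minimum of min_i(a_i + i · x_0).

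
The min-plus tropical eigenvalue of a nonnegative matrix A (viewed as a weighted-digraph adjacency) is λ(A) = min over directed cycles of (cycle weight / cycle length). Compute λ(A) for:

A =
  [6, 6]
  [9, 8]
λ(A) = 6

Enumerate directed cycles and compute their means (weight / length). Sample:
  cycle 0 → 0: weight = 6, length = 1, mean = 6/1 ≈ 6.000
  cycle 1 → 1: weight = 8, length = 1, mean = 8/1 ≈ 8.000
  cycle 0 → 1 → 0: weight = 15, length = 2, mean = 15/2 ≈ 7.500
  cycle 1 → 0 → 1: weight = 15, length = 2, mean = 15/2 ≈ 7.500
Minimum mean = 6.000, attained e.g. along the cycle 0 → 0 with weight 6 and length 1. So λ(A) = 6/1 = 6.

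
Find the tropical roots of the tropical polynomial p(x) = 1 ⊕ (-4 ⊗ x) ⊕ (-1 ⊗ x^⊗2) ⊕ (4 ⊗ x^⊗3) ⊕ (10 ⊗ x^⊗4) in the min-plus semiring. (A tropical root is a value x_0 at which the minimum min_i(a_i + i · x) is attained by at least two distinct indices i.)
Roots: {-6, -5, -3, 5}

Each tropical root is a break point of the lower envelope of the lines y = a_i + i · x (there are 5 lines, with slopes 0, 1, ..., 4). Only the lines that attain the minimum somewhere contribute to roots; other lines are dominated. Here the surviving (envelope) indices are i = 4, i = 3, i = 2, i = 1, i = 0.
Intersections between consecutive envelope lines give the roots: for adjacent envelope indices i < j the intersection is x = (a_i − a_j) / (j − i). Reading off the sorted break points: {-6, -5, -3, 5}.
Verification: at each break x_0, at least two indices attain the minimum of min_i(a_i + i · x_0).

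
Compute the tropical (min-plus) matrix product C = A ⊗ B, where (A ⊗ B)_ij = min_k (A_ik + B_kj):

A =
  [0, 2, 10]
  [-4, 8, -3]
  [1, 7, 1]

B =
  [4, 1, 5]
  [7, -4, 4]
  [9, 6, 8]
A ⊗ B =
  [4, -2, 5]
  [0, -3, 1]
  [5, 2, 6]

Apply the min-plus product entry-by-entry:
  C[0][0] = min over k of (A[0][0] + B[0][0] = 0 + 4 = 4, A[0][1] + B[1][0] = 2 + 7 = 9, A[0][2] + B[2][0] = 10 + 9 = 19) = 4 (attained at k = 0)
  C[0][1] = min over k of (A[0][0] + B[0][1] = 0 + 1 = 1, A[0][1] + B[1][1] = 2 + -4 = -2, A[0][2] + B[2][1] = 10 + 6 = 16) = -2 (attained at k = 1)
  C[0][2] = min over k of (A[0][0] + B[0][2] = 0 + 5 = 5, A[0][1] + B[1][2] = 2 + 4 = 6, A[0][2] + B[2][2] = 10 + 8 = 18) = 5 (attained at k = 0)
  C[1][0] = min over k of (A[1][0] + B[0][0] = -4 + 4 = 0, A[1][1] + B[1][0] = 8 + 7 = 15, A[1][2] + B[2][0] = -3 + 9 = 6) = 0 (attained at k = 0)
  C[1][1] = min over k of (A[1][0] + B[0][1] = -4 + 1 = -3, A[1][1] + B[1][1] = 8 + -4 = 4, A[1][2] + B[2][1] = -3 + 6 = 3) = -3 (attained at k = 0)
  C[1][2] = min over k of (A[1][0] + B[0][2] = -4 + 5 = 1, A[1][1] + B[1][2] = 8 + 4 = 12, A[1][2] + B[2][2] = -3 + 8 = 5) = 1 (attained at k = 0)
  C[2][0] = min over k of (A[2][0] + B[0][0] = 1 + 4 = 5, A[2][1] + B[1][0] = 7 + 7 = 14, A[2][2] + B[2][0] = 1 + 9 = 10) = 5 (attained at k = 0)
  C[2][1] = min over k of (A[2][0] + B[0][1] = 1 + 1 = 2, A[2][1] + B[1][1] = 7 + -4 = 3, A[2][2] + B[2][1] = 1 + 6 = 7) = 2 (attained at k = 0)
  C[2][2] = min over k of (A[2][0] + B[0][2] = 1 + 5 = 6, A[2][1] + B[1][2] = 7 + 4 = 11, A[2][2] + B[2][2] = 1 + 8 = 9) = 6 (attained at k = 0)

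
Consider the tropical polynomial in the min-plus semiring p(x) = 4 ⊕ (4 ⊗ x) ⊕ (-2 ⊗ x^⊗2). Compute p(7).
p(7) = 4

A tropical monomial a ⊗ x^⊗i evaluates to a + i · x. Evaluating each term at x = 7:
  Term 0 contributes 4 + 0 · 7 = 4
  Term 1 contributes 4 + 1 · 7 = 11
  Term 2 contributes -2 + 2 · 7 = 12
p(7) = ⊕ of these = min[4, 11, 12] = 4.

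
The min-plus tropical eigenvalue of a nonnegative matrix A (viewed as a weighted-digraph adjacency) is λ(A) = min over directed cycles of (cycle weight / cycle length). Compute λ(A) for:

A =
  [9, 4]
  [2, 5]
λ(A) = 3

Enumerate directed cycles and compute their means (weight / length). Sample:
  cycle 0 → 0: weight = 9, length = 1, mean = 9/1 ≈ 9.000
  cycle 1 → 1: weight = 5, length = 1, mean = 5/1 ≈ 5.000
  cycle 0 → 1 → 0: weight = 6, length = 2, mean = 6/2 ≈ 3.000
  cycle 1 → 0 → 1: weight = 6, length = 2, mean = 6/2 ≈ 3.000
Minimum mean = 3.000, attained e.g. along the cycle 0 → 1 → 0 with weight 6 and length 2. So λ(A) = 6/2 = 3.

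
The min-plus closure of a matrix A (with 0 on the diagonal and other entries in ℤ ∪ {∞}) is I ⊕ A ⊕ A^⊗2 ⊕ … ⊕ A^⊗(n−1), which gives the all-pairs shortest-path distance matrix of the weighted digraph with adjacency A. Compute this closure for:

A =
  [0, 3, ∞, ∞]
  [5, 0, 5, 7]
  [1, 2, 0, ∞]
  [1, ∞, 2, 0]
Closure =
  [0, 3, 8, 10]
  [5, 0, 5, 7]
  [1, 2, 0, 9]
  [1, 4, 2, 0]

This is the Floyd-Warshall all-pairs shortest-path computation. For each intermediate vertex k = 0, 1, …, 3, update dist[i][j] ← min(dist[i][j], dist[i][k] + dist[k][j]). The final matrix gives, for each (i, j), the minimum total weight of any directed path from i to j (possibly empty when i = j).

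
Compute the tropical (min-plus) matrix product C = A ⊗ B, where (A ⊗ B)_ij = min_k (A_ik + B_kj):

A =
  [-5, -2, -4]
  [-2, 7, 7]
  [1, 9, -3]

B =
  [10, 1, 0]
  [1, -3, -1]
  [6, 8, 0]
A ⊗ B =
  [-1, -5, -5]
  [8, -1, -2]
  [3, 2, -3]

Apply the min-plus product entry-by-entry:
  C[0][0] = min over k of (A[0][0] + B[0][0] = -5 + 10 = 5, A[0][1] + B[1][0] = -2 + 1 = -1, A[0][2] + B[2][0] = -4 + 6 = 2) = -1 (attained at k = 1)
  C[0][1] = min over k of (A[0][0] + B[0][1] = -5 + 1 = -4, A[0][1] + B[1][1] = -2 + -3 = -5, A[0][2] + B[2][1] = -4 + 8 = 4) = -5 (attained at k = 1)
  C[0][2] = min over k of (A[0][0] + B[0][2] = -5 + 0 = -5, A[0][1] + B[1][2] = -2 + -1 = -3, A[0][2] + B[2][2] = -4 + 0 = -4) = -5 (attained at k = 0)
  C[1][0] = min over k of (A[1][0] + B[0][0] = -2 + 10 = 8, A[1][1] + B[1][0] = 7 + 1 = 8, A[1][2] + B[2][0] = 7 + 6 = 13) = 8 (attained at k = 0)
  C[1][1] = min over k of (A[1][0] + B[0][1] = -2 + 1 = -1, A[1][1] + B[1][1] = 7 + -3 = 4, A[1][2] + B[2][1] = 7 + 8 = 15) = -1 (attained at k = 0)
  C[1][2] = min over k of (A[1][0] + B[0][2] = -2 + 0 = -2, A[1][1] + B[1][2] = 7 + -1 = 6, A[1][2] + B[2][2] = 7 + 0 = 7) = -2 (attained at k = 0)
  C[2][0] = min over k of (A[2][0] + B[0][0] = 1 + 10 = 11, A[2][1] + B[1][0] = 9 + 1 = 10, A[2][2] + B[2][0] = -3 + 6 = 3) = 3 (attained at k = 2)
  C[2][1] = min over k of (A[2][0] + B[0][1] = 1 + 1 = 2, A[2][1] + B[1][1] = 9 + -3 = 6, A[2][2] + B[2][1] = -3 + 8 = 5) = 2 (attained at k = 0)
  C[2][2] = min over k of (A[2][0] + B[0][2] = 1 + 0 = 1, A[2][1] + B[1][2] = 9 + -1 = 8, A[2][2] + B[2][2] = -3 + 0 = -3) = -3 (attained at k = 2)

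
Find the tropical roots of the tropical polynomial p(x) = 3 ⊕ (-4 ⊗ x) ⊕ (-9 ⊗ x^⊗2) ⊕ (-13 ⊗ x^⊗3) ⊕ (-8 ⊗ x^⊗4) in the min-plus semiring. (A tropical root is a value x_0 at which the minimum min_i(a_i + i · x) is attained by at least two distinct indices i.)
Roots: {-5, 4, 5, 7}

Each tropical root is a break point of the lower envelope of the lines y = a_i + i · x (there are 5 lines, with slopes 0, 1, ..., 4). Only the lines that attain the minimum somewhere contribute to roots; other lines are dominated. Here the surviving (envelope) indices are i = 4, i = 3, i = 2, i = 1, i = 0.
Intersections between consecutive envelope lines give the roots: for adjacent envelope indices i < j the intersection is x = (a_i − a_j) / (j − i). Reading off the sorted break points: {-5, 4, 5, 7}.
Verification: at each break x_0, at least two indices attain the minimum of min_i(a_i + i · x_0).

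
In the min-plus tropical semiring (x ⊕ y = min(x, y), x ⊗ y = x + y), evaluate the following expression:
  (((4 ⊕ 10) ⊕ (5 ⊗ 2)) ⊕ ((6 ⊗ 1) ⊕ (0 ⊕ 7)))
(((4 ⊕ 10) ⊕ (5 ⊗ 2)) ⊕ ((6 ⊗ 1) ⊕ (0 ⊕ 7))) = 0

Expand innermost to outermost. Recall ⊕ takes the minimum of its arguments and ⊗ takes their sum. Working out the expression (((4 ⊕ 10) ⊕ (5 ⊗ 2)) ⊕ ((6 ⊗ 1) ⊕ (0 ⊕ 7))) gives 0.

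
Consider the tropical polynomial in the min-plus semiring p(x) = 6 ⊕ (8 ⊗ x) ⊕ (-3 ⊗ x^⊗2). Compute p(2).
p(2) = 1

A tropical monomial a ⊗ x^⊗i evaluates to a + i · x. Evaluating each term at x = 2:
  Term 0 contributes 6 + 0 · 2 = 6
  Term 1 contributes 8 + 1 · 2 = 10
  Term 2 contributes -3 + 2 · 2 = 1
p(2) = ⊕ of these = min[6, 10, 1] = 1.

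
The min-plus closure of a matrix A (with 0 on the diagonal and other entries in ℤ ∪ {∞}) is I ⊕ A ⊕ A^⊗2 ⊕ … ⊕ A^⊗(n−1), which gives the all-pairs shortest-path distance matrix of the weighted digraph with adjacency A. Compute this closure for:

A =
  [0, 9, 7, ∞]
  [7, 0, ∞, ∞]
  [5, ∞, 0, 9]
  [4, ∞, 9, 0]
Closure =
  [0, 9, 7, 16]
  [7, 0, 14, 23]
  [5, 14, 0, 9]
  [4, 13, 9, 0]

This is the Floyd-Warshall all-pairs shortest-path computation. For each intermediate vertex k = 0, 1, …, 3, update dist[i][j] ← min(dist[i][j], dist[i][k] + dist[k][j]). The final matrix gives, for each (i, j), the minimum total weight of any directed path from i to j (possibly empty when i = j).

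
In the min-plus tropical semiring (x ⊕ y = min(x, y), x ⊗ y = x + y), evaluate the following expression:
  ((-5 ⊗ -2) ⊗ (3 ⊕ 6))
((-5 ⊗ -2) ⊗ (3 ⊕ 6)) = -4

Expand innermost to outermost. Recall ⊕ takes the minimum of its arguments and ⊗ takes their sum. Working out the expression ((-5 ⊗ -2) ⊗ (3 ⊕ 6)) gives -4.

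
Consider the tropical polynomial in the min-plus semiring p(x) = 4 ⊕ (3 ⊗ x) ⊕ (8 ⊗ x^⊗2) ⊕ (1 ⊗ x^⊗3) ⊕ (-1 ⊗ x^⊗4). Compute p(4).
p(4) = 4

A tropical monomial a ⊗ x^⊗i evaluates to a + i · x. Evaluating each term at x = 4:
  Term 0 contributes 4 + 0 · 4 = 4
  Term 1 contributes 3 + 1 · 4 = 7
  Term 2 contributes 8 + 2 · 4 = 16
  Term 3 contributes 1 + 3 · 4 = 13
  Term 4 contributes -1 + 4 · 4 = 15
p(4) = ⊕ of these = min[4, 7, 16, 13, 15] = 4.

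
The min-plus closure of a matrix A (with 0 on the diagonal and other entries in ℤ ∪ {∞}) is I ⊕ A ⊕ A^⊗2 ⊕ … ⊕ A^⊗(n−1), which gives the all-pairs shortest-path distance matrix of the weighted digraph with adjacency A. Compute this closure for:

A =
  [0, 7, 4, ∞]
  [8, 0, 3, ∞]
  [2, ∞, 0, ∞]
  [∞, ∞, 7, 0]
Closure =
  [0, 7, 4, ∞]
  [5, 0, 3, ∞]
  [2, 9, 0, ∞]
  [9, 16, 7, 0]

This is the Floyd-Warshall all-pairs shortest-path computation. For each intermediate vertex k = 0, 1, …, 3, update dist[i][j] ← min(dist[i][j], dist[i][k] + dist[k][j]). The final matrix gives, for each (i, j), the minimum total weight of any directed path from i to j (possibly empty when i = j).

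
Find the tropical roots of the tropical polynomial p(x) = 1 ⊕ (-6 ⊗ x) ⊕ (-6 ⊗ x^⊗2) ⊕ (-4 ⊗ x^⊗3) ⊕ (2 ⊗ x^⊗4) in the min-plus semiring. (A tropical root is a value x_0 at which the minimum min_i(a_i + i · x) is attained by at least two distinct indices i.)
Roots: {-6, -2, 0, 7}

Each tropical root is a break point of the lower envelope of the lines y = a_i + i · x (there are 5 lines, with slopes 0, 1, ..., 4). Only the lines that attain the minimum somewhere contribute to roots; other lines are dominated. Here the surviving (envelope) indices are i = 4, i = 3, i = 2, i = 1, i = 0.
Intersections between consecutive envelope lines give the roots: for adjacent envelope indices i < j the intersection is x = (a_i − a_j) / (j − i). Reading off the sorted break points: {-6, -2, 0, 7}.
Verification: at each break x_0, at least two indices attain the minimum of min_i(a_i + i · x_0).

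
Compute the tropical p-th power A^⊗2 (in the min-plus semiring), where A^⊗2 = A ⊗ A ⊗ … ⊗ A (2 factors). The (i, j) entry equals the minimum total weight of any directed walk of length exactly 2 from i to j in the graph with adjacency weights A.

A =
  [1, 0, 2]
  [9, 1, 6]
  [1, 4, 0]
A^⊗2 =
  [2, 1, 2]
  [7, 2, 6]
  [1, 1, 0]

Each entry (A^⊗2)_ij equals the minimum over all length-2 walks i = v_0 → v_1 → … → v_2 = j of Σ_t A[v_t][v_{t+1}]. For example, for (i, j) = (0, 2) we minimise over 3 possible intermediate vertex sequences; the minimum is 2, attained along the walk 0 → 2 → 2.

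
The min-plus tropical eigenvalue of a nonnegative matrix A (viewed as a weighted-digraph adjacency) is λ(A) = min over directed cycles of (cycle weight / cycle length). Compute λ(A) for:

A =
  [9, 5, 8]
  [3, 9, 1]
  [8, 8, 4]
λ(A) = 4

Enumerate directed cycles and compute their means (weight / length). Sample:
  cycle 0 → 0: weight = 9, length = 1, mean = 9/1 ≈ 9.000
  cycle 1 → 1: weight = 9, length = 1, mean = 9/1 ≈ 9.000
  cycle 2 → 2: weight = 4, length = 1, mean = 4/1 ≈ 4.000
  cycle 0 → 1 → 0: weight = 8, length = 2, mean = 8/2 ≈ 4.000
  cycle 0 → 2 → 0: weight = 16, length = 2, mean = 16/2 ≈ 8.000
  cycle 1 → 0 → 1: weight = 8, length = 2, mean = 8/2 ≈ 4.000
Minimum mean = 4.000, attained e.g. along the cycle 2 → 2 with weight 4 and length 1. So λ(A) = 4/1 = 4.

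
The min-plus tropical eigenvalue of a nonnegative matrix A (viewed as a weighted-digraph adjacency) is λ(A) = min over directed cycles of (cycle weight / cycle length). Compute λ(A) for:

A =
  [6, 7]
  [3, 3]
λ(A) = 3

Enumerate directed cycles and compute their means (weight / length). Sample:
  cycle 0 → 0: weight = 6, length = 1, mean = 6/1 ≈ 6.000
  cycle 1 → 1: weight = 3, length = 1, mean = 3/1 ≈ 3.000
  cycle 0 → 1 → 0: weight = 10, length = 2, mean = 10/2 ≈ 5.000
  cycle 1 → 0 → 1: weight = 10, length = 2, mean = 10/2 ≈ 5.000
Minimum mean = 3.000, attained e.g. along the cycle 1 → 1 with weight 3 and length 1. So λ(A) = 3/1 = 3.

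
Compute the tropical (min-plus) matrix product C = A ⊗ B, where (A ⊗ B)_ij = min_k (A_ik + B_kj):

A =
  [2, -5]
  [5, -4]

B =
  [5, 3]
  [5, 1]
A ⊗ B =
  [0, -4]
  [1, -3]

Apply the min-plus product entry-by-entry:
  C[0][0] = min over k of (A[0][0] + B[0][0] = 2 + 5 = 7, A[0][1] + B[1][0] = -5 + 5 = 0) = 0 (attained at k = 1)
  C[0][1] = min over k of (A[0][0] + B[0][1] = 2 + 3 = 5, A[0][1] + B[1][1] = -5 + 1 = -4) = -4 (attained at k = 1)
  C[1][0] = min over k of (A[1][0] + B[0][0] = 5 + 5 = 10, A[1][1] + B[1][0] = -4 + 5 = 1) = 1 (attained at k = 1)
  C[1][1] = min over k of (A[1][0] + B[0][1] = 5 + 3 = 8, A[1][1] + B[1][1] = -4 + 1 = -3) = -3 (attained at k = 1)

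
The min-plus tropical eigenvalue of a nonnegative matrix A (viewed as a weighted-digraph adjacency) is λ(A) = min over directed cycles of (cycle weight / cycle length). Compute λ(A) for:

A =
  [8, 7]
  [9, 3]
λ(A) = 3

Enumerate directed cycles and compute their means (weight / length). Sample:
  cycle 0 → 0: weight = 8, length = 1, mean = 8/1 ≈ 8.000
  cycle 1 → 1: weight = 3, length = 1, mean = 3/1 ≈ 3.000
  cycle 0 → 1 → 0: weight = 16, length = 2, mean = 16/2 ≈ 8.000
  cycle 1 → 0 → 1: weight = 16, length = 2, mean = 16/2 ≈ 8.000
Minimum mean = 3.000, attained e.g. along the cycle 1 → 1 with weight 3 and length 1. So λ(A) = 3/1 = 3.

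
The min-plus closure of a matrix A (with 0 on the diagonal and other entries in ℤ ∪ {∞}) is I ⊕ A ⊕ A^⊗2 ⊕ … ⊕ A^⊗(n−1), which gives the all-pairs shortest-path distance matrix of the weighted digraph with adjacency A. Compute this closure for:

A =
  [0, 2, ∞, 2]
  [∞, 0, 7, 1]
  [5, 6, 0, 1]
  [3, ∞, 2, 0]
Closure =
  [0, 2, 4, 2]
  [4, 0, 3, 1]
  [4, 6, 0, 1]
  [3, 5, 2, 0]

This is the Floyd-Warshall all-pairs shortest-path computation. For each intermediate vertex k = 0, 1, …, 3, update dist[i][j] ← min(dist[i][j], dist[i][k] + dist[k][j]). The final matrix gives, for each (i, j), the minimum total weight of any directed path from i to j (possibly empty when i = j).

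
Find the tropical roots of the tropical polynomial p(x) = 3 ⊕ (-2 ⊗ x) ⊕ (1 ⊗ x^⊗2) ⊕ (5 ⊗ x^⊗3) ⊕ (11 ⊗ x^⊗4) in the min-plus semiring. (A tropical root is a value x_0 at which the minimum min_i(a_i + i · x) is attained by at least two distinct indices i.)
Roots: {-6, -4, -3, 5}

Each tropical root is a break point of the lower envelope of the lines y = a_i + i · x (there are 5 lines, with slopes 0, 1, ..., 4). Only the lines that attain the minimum somewhere contribute to roots; other lines are dominated. Here the surviving (envelope) indices are i = 4, i = 3, i = 2, i = 1, i = 0.
Intersections between consecutive envelope lines give the roots: for adjacent envelope indices i < j the intersection is x = (a_i − a_j) / (j − i). Reading off the sorted break points: {-6, -4, -3, 5}.
Verification: at each break x_0, at least two indices attain the minimum of min_i(a_i + i · x_0).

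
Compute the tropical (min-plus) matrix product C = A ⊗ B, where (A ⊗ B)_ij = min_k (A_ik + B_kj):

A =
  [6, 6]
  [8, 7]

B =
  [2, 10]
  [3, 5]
A ⊗ B =
  [8, 11]
  [10, 12]

Apply the min-plus product entry-by-entry:
  C[0][0] = min over k of (A[0][0] + B[0][0] = 6 + 2 = 8, A[0][1] + B[1][0] = 6 + 3 = 9) = 8 (attained at k = 0)
  C[0][1] = min over k of (A[0][0] + B[0][1] = 6 + 10 = 16, A[0][1] + B[1][1] = 6 + 5 = 11) = 11 (attained at k = 1)
  C[1][0] = min over k of (A[1][0] + B[0][0] = 8 + 2 = 10, A[1][1] + B[1][0] = 7 + 3 = 10) = 10 (attained at k = 0)
  C[1][1] = min over k of (A[1][0] + B[0][1] = 8 + 10 = 18, A[1][1] + B[1][1] = 7 + 5 = 12) = 12 (attained at k = 1)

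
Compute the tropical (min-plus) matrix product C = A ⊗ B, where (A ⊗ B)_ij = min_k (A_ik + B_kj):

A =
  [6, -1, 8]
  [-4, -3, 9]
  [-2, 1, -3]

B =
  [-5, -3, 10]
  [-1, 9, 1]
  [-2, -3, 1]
A ⊗ B =
  [-2, 3, 0]
  [-9, -7, -2]
  [-7, -6, -2]

Apply the min-plus product entry-by-entry:
  C[0][0] = min over k of (A[0][0] + B[0][0] = 6 + -5 = 1, A[0][1] + B[1][0] = -1 + -1 = -2, A[0][2] + B[2][0] = 8 + -2 = 6) = -2 (attained at k = 1)
  C[0][1] = min over k of (A[0][0] + B[0][1] = 6 + -3 = 3, A[0][1] + B[1][1] = -1 + 9 = 8, A[0][2] + B[2][1] = 8 + -3 = 5) = 3 (attained at k = 0)
  C[0][2] = min over k of (A[0][0] + B[0][2] = 6 + 10 = 16, A[0][1] + B[1][2] = -1 + 1 = 0, A[0][2] + B[2][2] = 8 + 1 = 9) = 0 (attained at k = 1)
  C[1][0] = min over k of (A[1][0] + B[0][0] = -4 + -5 = -9, A[1][1] + B[1][0] = -3 + -1 = -4, A[1][2] + B[2][0] = 9 + -2 = 7) = -9 (attained at k = 0)
  C[1][1] = min over k of (A[1][0] + B[0][1] = -4 + -3 = -7, A[1][1] + B[1][1] = -3 + 9 = 6, A[1][2] + B[2][1] = 9 + -3 = 6) = -7 (attained at k = 0)
  C[1][2] = min over k of (A[1][0] + B[0][2] = -4 + 10 = 6, A[1][1] + B[1][2] = -3 + 1 = -2, A[1][2] + B[2][2] = 9 + 1 = 10) = -2 (attained at k = 1)
  C[2][0] = min over k of (A[2][0] + B[0][0] = -2 + -5 = -7, A[2][1] + B[1][0] = 1 + -1 = 0, A[2][2] + B[2][0] = -3 + -2 = -5) = -7 (attained at k = 0)
  C[2][1] = min over k of (A[2][0] + B[0][1] = -2 + -3 = -5, A[2][1] + B[1][1] = 1 + 9 = 10, A[2][2] + B[2][1] = -3 + -3 = -6) = -6 (attained at k = 2)
  C[2][2] = min over k of (A[2][0] + B[0][2] = -2 + 10 = 8, A[2][1] + B[1][2] = 1 + 1 = 2, A[2][2] + B[2][2] = -3 + 1 = -2) = -2 (attained at k = 2)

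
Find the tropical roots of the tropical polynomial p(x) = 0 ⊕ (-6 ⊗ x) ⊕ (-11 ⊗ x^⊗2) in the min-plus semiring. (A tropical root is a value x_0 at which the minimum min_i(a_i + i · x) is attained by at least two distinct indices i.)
Roots: {5, 6}

Each tropical root is a break point of the lower envelope of the lines y = a_i + i · x (there are 3 lines, with slopes 0, 1, ..., 2). Only the lines that attain the minimum somewhere contribute to roots; other lines are dominated. Here the surviving (envelope) indices are i = 2, i = 1, i = 0.
Intersections between consecutive envelope lines give the roots: for adjacent envelope indices i < j the intersection is x = (a_i − a_j) / (j − i). Reading off the sorted break points: {5, 6}.
Verification: at each break x_0, at least two indices attain the minimum of min_i(a_i + i · x_0).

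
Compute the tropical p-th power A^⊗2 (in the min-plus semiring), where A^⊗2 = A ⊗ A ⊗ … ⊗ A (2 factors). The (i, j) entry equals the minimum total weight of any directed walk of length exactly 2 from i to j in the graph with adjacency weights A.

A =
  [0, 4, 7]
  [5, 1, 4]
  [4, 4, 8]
A^⊗2 =
  [0, 4, 7]
  [5, 2, 5]
  [4, 5, 8]

Each entry (A^⊗2)_ij equals the minimum over all length-2 walks i = v_0 → v_1 → … → v_2 = j of Σ_t A[v_t][v_{t+1}]. For example, for (i, j) = (0, 2) we minimise over 3 possible intermediate vertex sequences; the minimum is 7, attained along the walk 0 → 0 → 2.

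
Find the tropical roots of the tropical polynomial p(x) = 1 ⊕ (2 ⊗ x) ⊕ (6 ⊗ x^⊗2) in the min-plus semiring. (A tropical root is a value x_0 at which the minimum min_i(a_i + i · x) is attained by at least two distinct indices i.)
Roots: {-4, -1}

Each tropical root is a break point of the lower envelope of the lines y = a_i + i · x (there are 3 lines, with slopes 0, 1, ..., 2). Only the lines that attain the minimum somewhere contribute to roots; other lines are dominated. Here the surviving (envelope) indices are i = 2, i = 1, i = 0.
Intersections between consecutive envelope lines give the roots: for adjacent envelope indices i < j the intersection is x = (a_i − a_j) / (j − i). Reading off the sorted break points: {-4, -1}.
Verification: at each break x_0, at least two indices attain the minimum of min_i(a_i + i · x_0).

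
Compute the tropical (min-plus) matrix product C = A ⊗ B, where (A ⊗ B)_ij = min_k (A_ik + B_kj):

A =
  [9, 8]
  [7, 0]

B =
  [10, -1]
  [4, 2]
A ⊗ B =
  [12, 8]
  [4, 2]

Apply the min-plus product entry-by-entry:
  C[0][0] = min over k of (A[0][0] + B[0][0] = 9 + 10 = 19, A[0][1] + B[1][0] = 8 + 4 = 12) = 12 (attained at k = 1)
  C[0][1] = min over k of (A[0][0] + B[0][1] = 9 + -1 = 8, A[0][1] + B[1][1] = 8 + 2 = 10) = 8 (attained at k = 0)
  C[1][0] = min over k of (A[1][0] + B[0][0] = 7 + 10 = 17, A[1][1] + B[1][0] = 0 + 4 = 4) = 4 (attained at k = 1)
  C[1][1] = min over k of (A[1][0] + B[0][1] = 7 + -1 = 6, A[1][1] + B[1][1] = 0 + 2 = 2) = 2 (attained at k = 1)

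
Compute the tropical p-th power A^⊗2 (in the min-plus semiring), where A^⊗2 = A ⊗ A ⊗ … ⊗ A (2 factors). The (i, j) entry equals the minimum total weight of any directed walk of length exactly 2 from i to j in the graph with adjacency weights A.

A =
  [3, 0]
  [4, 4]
A^⊗2 =
  [4, 3]
  [7, 4]

Each entry (A^⊗2)_ij equals the minimum over all length-2 walks i = v_0 → v_1 → … → v_2 = j of Σ_t A[v_t][v_{t+1}]. For example, for (i, j) = (0, 1) we minimise over 2 possible intermediate vertex sequences; the minimum is 3, attained along the walk 0 → 0 → 1.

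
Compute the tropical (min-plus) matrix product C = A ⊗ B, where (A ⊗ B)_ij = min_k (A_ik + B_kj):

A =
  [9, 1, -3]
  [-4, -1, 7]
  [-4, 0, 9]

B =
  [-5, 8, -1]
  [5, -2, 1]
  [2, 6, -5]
A ⊗ B =
  [-1, -1, -8]
  [-9, -3, -5]
  [-9, -2, -5]

Apply the min-plus product entry-by-entry:
  C[0][0] = min over k of (A[0][0] + B[0][0] = 9 + -5 = 4, A[0][1] + B[1][0] = 1 + 5 = 6, A[0][2] + B[2][0] = -3 + 2 = -1) = -1 (attained at k = 2)
  C[0][1] = min over k of (A[0][0] + B[0][1] = 9 + 8 = 17, A[0][1] + B[1][1] = 1 + -2 = -1, A[0][2] + B[2][1] = -3 + 6 = 3) = -1 (attained at k = 1)
  C[0][2] = min over k of (A[0][0] + B[0][2] = 9 + -1 = 8, A[0][1] + B[1][2] = 1 + 1 = 2, A[0][2] + B[2][2] = -3 + -5 = -8) = -8 (attained at k = 2)
  C[1][0] = min over k of (A[1][0] + B[0][0] = -4 + -5 = -9, A[1][1] + B[1][0] = -1 + 5 = 4, A[1][2] + B[2][0] = 7 + 2 = 9) = -9 (attained at k = 0)
  C[1][1] = min over k of (A[1][0] + B[0][1] = -4 + 8 = 4, A[1][1] + B[1][1] = -1 + -2 = -3, A[1][2] + B[2][1] = 7 + 6 = 13) = -3 (attained at k = 1)
  C[1][2] = min over k of (A[1][0] + B[0][2] = -4 + -1 = -5, A[1][1] + B[1][2] = -1 + 1 = 0, A[1][2] + B[2][2] = 7 + -5 = 2) = -5 (attained at k = 0)
  C[2][0] = min over k of (A[2][0] + B[0][0] = -4 + -5 = -9, A[2][1] + B[1][0] = 0 + 5 = 5, A[2][2] + B[2][0] = 9 + 2 = 11) = -9 (attained at k = 0)
  C[2][1] = min over k of (A[2][0] + B[0][1] = -4 + 8 = 4, A[2][1] + B[1][1] = 0 + -2 = -2, A[2][2] + B[2][1] = 9 + 6 = 15) = -2 (attained at k = 1)
  C[2][2] = min over k of (A[2][0] + B[0][2] = -4 + -1 = -5, A[2][1] + B[1][2] = 0 + 1 = 1, A[2][2] + B[2][2] = 9 + -5 = 4) = -5 (attained at k = 0)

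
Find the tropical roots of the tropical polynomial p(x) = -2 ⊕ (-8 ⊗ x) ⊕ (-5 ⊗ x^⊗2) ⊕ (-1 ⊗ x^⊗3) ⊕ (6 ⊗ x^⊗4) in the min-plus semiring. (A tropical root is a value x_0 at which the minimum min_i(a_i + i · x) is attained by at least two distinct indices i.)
Roots: {-7, -4, -3, 6}

Each tropical root is a break point of the lower envelope of the lines y = a_i + i · x (there are 5 lines, with slopes 0, 1, ..., 4). Only the lines that attain the minimum somewhere contribute to roots; other lines are dominated. Here the surviving (envelope) indices are i = 4, i = 3, i = 2, i = 1, i = 0.
Intersections between consecutive envelope lines give the roots: for adjacent envelope indices i < j the intersection is x = (a_i − a_j) / (j − i). Reading off the sorted break points: {-7, -4, -3, 6}.
Verification: at each break x_0, at least two indices attain the minimum of min_i(a_i + i · x_0).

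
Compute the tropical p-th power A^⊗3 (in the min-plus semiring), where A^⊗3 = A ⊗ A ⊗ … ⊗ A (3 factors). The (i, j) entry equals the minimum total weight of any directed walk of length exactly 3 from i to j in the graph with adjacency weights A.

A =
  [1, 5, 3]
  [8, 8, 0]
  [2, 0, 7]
A^⊗3 =
  [3, 4, 3]
  [3, 7, 0]
  [2, 0, 6]

Each entry (A^⊗3)_ij equals the minimum over all length-3 walks i = v_0 → v_1 → … → v_3 = j of Σ_t A[v_t][v_{t+1}]. For example, for (i, j) = (0, 2) we minimise over 9 possible intermediate vertex sequences; the minimum is 3, attained along the walk 0 → 2 → 1 → 2.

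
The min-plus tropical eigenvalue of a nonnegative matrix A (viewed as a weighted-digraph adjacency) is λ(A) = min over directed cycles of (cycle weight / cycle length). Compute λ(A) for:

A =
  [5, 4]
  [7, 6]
λ(A) = 5

Enumerate directed cycles and compute their means (weight / length). Sample:
  cycle 0 → 0: weight = 5, length = 1, mean = 5/1 ≈ 5.000
  cycle 1 → 1: weight = 6, length = 1, mean = 6/1 ≈ 6.000
  cycle 0 → 1 → 0: weight = 11, length = 2, mean = 11/2 ≈ 5.500
  cycle 1 → 0 → 1: weight = 11, length = 2, mean = 11/2 ≈ 5.500
Minimum mean = 5.000, attained e.g. along the cycle 0 → 0 with weight 5 and length 1. So λ(A) = 5/1 = 5.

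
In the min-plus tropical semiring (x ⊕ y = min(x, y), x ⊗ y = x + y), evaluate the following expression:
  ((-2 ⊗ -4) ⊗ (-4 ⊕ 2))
((-2 ⊗ -4) ⊗ (-4 ⊕ 2)) = -10

Expand innermost to outermost. Recall ⊕ takes the minimum of its arguments and ⊗ takes their sum. Working out the expression ((-2 ⊗ -4) ⊗ (-4 ⊕ 2)) gives -10.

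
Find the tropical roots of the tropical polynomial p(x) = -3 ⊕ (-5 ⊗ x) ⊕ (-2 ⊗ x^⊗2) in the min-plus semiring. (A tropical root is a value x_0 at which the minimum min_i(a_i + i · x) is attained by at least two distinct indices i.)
Roots: {-3, 2}

Each tropical root is a break point of the lower envelope of the lines y = a_i + i · x (there are 3 lines, with slopes 0, 1, ..., 2). Only the lines that attain the minimum somewhere contribute to roots; other lines are dominated. Here the surviving (envelope) indices are i = 2, i = 1, i = 0.
Intersections between consecutive envelope lines give the roots: for adjacent envelope indices i < j the intersection is x = (a_i − a_j) / (j − i). Reading off the sorted break points: {-3, 2}.
Verification: at each break x_0, at least two indices attain the minimum of min_i(a_i + i · x_0).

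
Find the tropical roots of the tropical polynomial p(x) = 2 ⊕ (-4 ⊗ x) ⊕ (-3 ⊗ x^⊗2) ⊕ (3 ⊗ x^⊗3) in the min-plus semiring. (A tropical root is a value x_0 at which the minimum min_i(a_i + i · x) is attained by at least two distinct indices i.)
Roots: {-6, -1, 6}

Each tropical root is a break point of the lower envelope of the lines y = a_i + i · x (there are 4 lines, with slopes 0, 1, ..., 3). Only the lines that attain the minimum somewhere contribute to roots; other lines are dominated. Here the surviving (envelope) indices are i = 3, i = 2, i = 1, i = 0.
Intersections between consecutive envelope lines give the roots: for adjacent envelope indices i < j the intersection is x = (a_i − a_j) / (j − i). Reading off the sorted break points: {-6, -1, 6}.
Verification: at each break x_0, at least two indices attain the minimum of min_i(a_i + i · x_0).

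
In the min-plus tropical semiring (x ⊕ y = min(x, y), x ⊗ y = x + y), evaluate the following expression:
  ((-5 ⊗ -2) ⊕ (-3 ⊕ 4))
((-5 ⊗ -2) ⊕ (-3 ⊕ 4)) = -7

Expand innermost to outermost. Recall ⊕ takes the minimum of its arguments and ⊗ takes their sum. Working out the expression ((-5 ⊗ -2) ⊕ (-3 ⊕ 4)) gives -7.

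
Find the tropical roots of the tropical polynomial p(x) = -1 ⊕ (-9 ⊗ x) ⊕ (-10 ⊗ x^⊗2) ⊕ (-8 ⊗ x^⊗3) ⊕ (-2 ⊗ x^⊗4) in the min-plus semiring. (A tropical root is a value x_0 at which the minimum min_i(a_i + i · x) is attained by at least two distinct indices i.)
Roots: {-6, -2, 1, 8}

Each tropical root is a break point of the lower envelope of the lines y = a_i + i · x (there are 5 lines, with slopes 0, 1, ..., 4). Only the lines that attain the minimum somewhere contribute to roots; other lines are dominated. Here the surviving (envelope) indices are i = 4, i = 3, i = 2, i = 1, i = 0.
Intersections between consecutive envelope lines give the roots: for adjacent envelope indices i < j the intersection is x = (a_i − a_j) / (j − i). Reading off the sorted break points: {-6, -2, 1, 8}.
Verification: at each break x_0, at least two indices attain the minimum of min_i(a_i + i · x_0).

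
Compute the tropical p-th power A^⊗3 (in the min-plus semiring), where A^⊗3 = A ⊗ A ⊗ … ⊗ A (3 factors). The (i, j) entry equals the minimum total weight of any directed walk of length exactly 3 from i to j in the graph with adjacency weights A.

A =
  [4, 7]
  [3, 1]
A^⊗3 =
  [11, 9]
  [5, 3]

Each entry (A^⊗3)_ij equals the minimum over all length-3 walks i = v_0 → v_1 → … → v_3 = j of Σ_t A[v_t][v_{t+1}]. For example, for (i, j) = (0, 1) we minimise over 4 possible intermediate vertex sequences; the minimum is 9, attained along the walk 0 → 1 → 1 → 1.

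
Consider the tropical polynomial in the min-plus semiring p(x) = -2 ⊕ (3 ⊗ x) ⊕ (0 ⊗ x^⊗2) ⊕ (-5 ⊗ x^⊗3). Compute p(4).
p(4) = -2

A tropical monomial a ⊗ x^⊗i evaluates to a + i · x. Evaluating each term at x = 4:
  Term 0 contributes -2 + 0 · 4 = -2
  Term 1 contributes 3 + 1 · 4 = 7
  Term 2 contributes 0 + 2 · 4 = 8
  Term 3 contributes -5 + 3 · 4 = 7
p(4) = ⊕ of these = min[-2, 7, 8, 7] = -2.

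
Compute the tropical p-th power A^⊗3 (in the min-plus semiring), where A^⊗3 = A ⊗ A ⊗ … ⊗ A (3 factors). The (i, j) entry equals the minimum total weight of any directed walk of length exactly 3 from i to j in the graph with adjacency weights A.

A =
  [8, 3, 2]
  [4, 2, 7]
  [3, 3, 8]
A^⊗3 =
  [9, 7, 7]
  [8, 6, 8]
  [8, 7, 9]

Each entry (A^⊗3)_ij equals the minimum over all length-3 walks i = v_0 → v_1 → … → v_3 = j of Σ_t A[v_t][v_{t+1}]. For example, for (i, j) = (0, 2) we minimise over 9 possible intermediate vertex sequences; the minimum is 7, attained along the walk 0 → 2 → 0 → 2.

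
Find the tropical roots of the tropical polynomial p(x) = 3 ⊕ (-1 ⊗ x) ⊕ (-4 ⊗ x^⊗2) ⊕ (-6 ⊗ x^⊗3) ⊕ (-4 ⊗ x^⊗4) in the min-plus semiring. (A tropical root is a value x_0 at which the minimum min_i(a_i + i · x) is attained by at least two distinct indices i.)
Roots: {-2, 2, 3, 4}

Each tropical root is a break point of the lower envelope of the lines y = a_i + i · x (there are 5 lines, with slopes 0, 1, ..., 4). Only the lines that attain the minimum somewhere contribute to roots; other lines are dominated. Here the surviving (envelope) indices are i = 4, i = 3, i = 2, i = 1, i = 0.
Intersections between consecutive envelope lines give the roots: for adjacent envelope indices i < j the intersection is x = (a_i − a_j) / (j − i). Reading off the sorted break points: {-2, 2, 3, 4}.
Verification: at each break x_0, at least two indices attain the minimum of min_i(a_i + i · x_0).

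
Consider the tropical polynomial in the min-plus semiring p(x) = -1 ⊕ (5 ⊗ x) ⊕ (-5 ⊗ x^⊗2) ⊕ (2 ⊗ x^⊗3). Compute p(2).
p(2) = -1

A tropical monomial a ⊗ x^⊗i evaluates to a + i · x. Evaluating each term at x = 2:
  Term 0 contributes -1 + 0 · 2 = -1
  Term 1 contributes 5 + 1 · 2 = 7
  Term 2 contributes -5 + 2 · 2 = -1
  Term 3 contributes 2 + 3 · 2 = 8
p(2) = ⊕ of these = min[-1, 7, -1, 8] = -1.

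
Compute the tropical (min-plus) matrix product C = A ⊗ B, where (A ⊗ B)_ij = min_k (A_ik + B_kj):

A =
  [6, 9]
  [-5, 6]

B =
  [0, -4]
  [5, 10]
A ⊗ B =
  [6, 2]
  [-5, -9]

Apply the min-plus product entry-by-entry:
  C[0][0] = min over k of (A[0][0] + B[0][0] = 6 + 0 = 6, A[0][1] + B[1][0] = 9 + 5 = 14) = 6 (attained at k = 0)
  C[0][1] = min over k of (A[0][0] + B[0][1] = 6 + -4 = 2, A[0][1] + B[1][1] = 9 + 10 = 19) = 2 (attained at k = 0)
  C[1][0] = min over k of (A[1][0] + B[0][0] = -5 + 0 = -5, A[1][1] + B[1][0] = 6 + 5 = 11) = -5 (attained at k = 0)
  C[1][1] = min over k of (A[1][0] + B[0][1] = -5 + -4 = -9, A[1][1] + B[1][1] = 6 + 10 = 16) = -9 (attained at k = 0)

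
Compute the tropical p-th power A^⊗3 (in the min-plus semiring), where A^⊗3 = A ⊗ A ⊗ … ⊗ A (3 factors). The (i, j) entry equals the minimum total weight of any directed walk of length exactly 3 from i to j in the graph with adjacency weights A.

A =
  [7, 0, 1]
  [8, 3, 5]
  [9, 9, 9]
A^⊗3 =
  [11, 6, 8]
  [14, 9, 11]
  [17, 12, 14]

Each entry (A^⊗3)_ij equals the minimum over all length-3 walks i = v_0 → v_1 → … → v_3 = j of Σ_t A[v_t][v_{t+1}]. For example, for (i, j) = (0, 2) we minimise over 9 possible intermediate vertex sequences; the minimum is 8, attained along the walk 0 → 1 → 1 → 2.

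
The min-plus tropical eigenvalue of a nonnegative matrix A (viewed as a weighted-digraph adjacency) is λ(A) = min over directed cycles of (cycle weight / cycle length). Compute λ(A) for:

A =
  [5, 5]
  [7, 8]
λ(A) = 5

Enumerate directed cycles and compute their means (weight / length). Sample:
  cycle 0 → 0: weight = 5, length = 1, mean = 5/1 ≈ 5.000
  cycle 1 → 1: weight = 8, length = 1, mean = 8/1 ≈ 8.000
  cycle 0 → 1 → 0: weight = 12, length = 2, mean = 12/2 ≈ 6.000
  cycle 1 → 0 → 1: weight = 12, length = 2, mean = 12/2 ≈ 6.000
Minimum mean = 5.000, attained e.g. along the cycle 0 → 0 with weight 5 and length 1. So λ(A) = 5/1 = 5.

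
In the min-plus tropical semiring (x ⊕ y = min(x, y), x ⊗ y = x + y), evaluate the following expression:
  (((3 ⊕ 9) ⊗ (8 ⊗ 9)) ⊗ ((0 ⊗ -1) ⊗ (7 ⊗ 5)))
(((3 ⊕ 9) ⊗ (8 ⊗ 9)) ⊗ ((0 ⊗ -1) ⊗ (7 ⊗ 5))) = 31

Expand innermost to outermost. Recall ⊕ takes the minimum of its arguments and ⊗ takes their sum. Working out the expression (((3 ⊕ 9) ⊗ (8 ⊗ 9)) ⊗ ((0 ⊗ -1) ⊗ (7 ⊗ 5))) gives 31.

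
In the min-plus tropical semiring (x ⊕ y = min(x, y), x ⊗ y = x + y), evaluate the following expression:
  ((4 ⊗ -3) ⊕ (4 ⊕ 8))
((4 ⊗ -3) ⊕ (4 ⊕ 8)) = 1

Expand innermost to outermost. Recall ⊕ takes the minimum of its arguments and ⊗ takes their sum. Working out the expression ((4 ⊗ -3) ⊕ (4 ⊕ 8)) gives 1.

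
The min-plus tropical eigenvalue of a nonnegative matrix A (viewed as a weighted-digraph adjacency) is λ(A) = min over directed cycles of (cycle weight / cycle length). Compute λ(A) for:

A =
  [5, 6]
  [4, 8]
λ(A) = 5

Enumerate directed cycles and compute their means (weight / length). Sample:
  cycle 0 → 0: weight = 5, length = 1, mean = 5/1 ≈ 5.000
  cycle 1 → 1: weight = 8, length = 1, mean = 8/1 ≈ 8.000
  cycle 0 → 1 → 0: weight = 10, length = 2, mean = 10/2 ≈ 5.000
  cycle 1 → 0 → 1: weight = 10, length = 2, mean = 10/2 ≈ 5.000
Minimum mean = 5.000, attained e.g. along the cycle 0 → 0 with weight 5 and length 1. So λ(A) = 5/1 = 5.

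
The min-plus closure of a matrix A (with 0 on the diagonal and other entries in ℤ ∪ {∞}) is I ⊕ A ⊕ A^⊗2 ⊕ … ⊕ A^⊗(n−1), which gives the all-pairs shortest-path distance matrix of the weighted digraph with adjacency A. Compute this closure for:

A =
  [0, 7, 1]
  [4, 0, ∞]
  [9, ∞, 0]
Closure =
  [0, 7, 1]
  [4, 0, 5]
  [9, 16, 0]

This is the Floyd-Warshall all-pairs shortest-path computation. For each intermediate vertex k = 0, 1, …, 2, update dist[i][j] ← min(dist[i][j], dist[i][k] + dist[k][j]). The final matrix gives, for each (i, j), the minimum total weight of any directed path from i to j (possibly empty when i = j).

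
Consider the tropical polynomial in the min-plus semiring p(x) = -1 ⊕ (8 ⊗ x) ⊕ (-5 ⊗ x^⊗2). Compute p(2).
p(2) = -1

A tropical monomial a ⊗ x^⊗i evaluates to a + i · x. Evaluating each term at x = 2:
  Term 0 contributes -1 + 0 · 2 = -1
  Term 1 contributes 8 + 1 · 2 = 10
  Term 2 contributes -5 + 2 · 2 = -1
p(2) = ⊕ of these = min[-1, 10, -1] = -1.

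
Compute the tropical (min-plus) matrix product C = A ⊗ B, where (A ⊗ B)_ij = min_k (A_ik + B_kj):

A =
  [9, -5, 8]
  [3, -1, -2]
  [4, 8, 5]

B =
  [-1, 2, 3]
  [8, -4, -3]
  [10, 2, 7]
A ⊗ B =
  [3, -9, -8]
  [2, -5, -4]
  [3, 4, 5]

Apply the min-plus product entry-by-entry:
  C[0][0] = min over k of (A[0][0] + B[0][0] = 9 + -1 = 8, A[0][1] + B[1][0] = -5 + 8 = 3, A[0][2] + B[2][0] = 8 + 10 = 18) = 3 (attained at k = 1)
  C[0][1] = min over k of (A[0][0] + B[0][1] = 9 + 2 = 11, A[0][1] + B[1][1] = -5 + -4 = -9, A[0][2] + B[2][1] = 8 + 2 = 10) = -9 (attained at k = 1)
  C[0][2] = min over k of (A[0][0] + B[0][2] = 9 + 3 = 12, A[0][1] + B[1][2] = -5 + -3 = -8, A[0][2] + B[2][2] = 8 + 7 = 15) = -8 (attained at k = 1)
  C[1][0] = min over k of (A[1][0] + B[0][0] = 3 + -1 = 2, A[1][1] + B[1][0] = -1 + 8 = 7, A[1][2] + B[2][0] = -2 + 10 = 8) = 2 (attained at k = 0)
  C[1][1] = min over k of (A[1][0] + B[0][1] = 3 + 2 = 5, A[1][1] + B[1][1] = -1 + -4 = -5, A[1][2] + B[2][1] = -2 + 2 = 0) = -5 (attained at k = 1)
  C[1][2] = min over k of (A[1][0] + B[0][2] = 3 + 3 = 6, A[1][1] + B[1][2] = -1 + -3 = -4, A[1][2] + B[2][2] = -2 + 7 = 5) = -4 (attained at k = 1)
  C[2][0] = min over k of (A[2][0] + B[0][0] = 4 + -1 = 3, A[2][1] + B[1][0] = 8 + 8 = 16, A[2][2] + B[2][0] = 5 + 10 = 15) = 3 (attained at k = 0)
  C[2][1] = min over k of (A[2][0] + B[0][1] = 4 + 2 = 6, A[2][1] + B[1][1] = 8 + -4 = 4, A[2][2] + B[2][1] = 5 + 2 = 7) = 4 (attained at k = 1)
  C[2][2] = min over k of (A[2][0] + B[0][2] = 4 + 3 = 7, A[2][1] + B[1][2] = 8 + -3 = 5, A[2][2] + B[2][2] = 5 + 7 = 12) = 5 (attained at k = 1)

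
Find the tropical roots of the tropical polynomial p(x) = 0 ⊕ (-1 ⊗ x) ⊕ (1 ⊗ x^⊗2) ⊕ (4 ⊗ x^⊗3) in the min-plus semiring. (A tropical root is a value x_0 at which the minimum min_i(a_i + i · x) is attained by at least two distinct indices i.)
Roots: {-3, -2, 1}

Each tropical root is a break point of the lower envelope of the lines y = a_i + i · x (there are 4 lines, with slopes 0, 1, ..., 3). Only the lines that attain the minimum somewhere contribute to roots; other lines are dominated. Here the surviving (envelope) indices are i = 3, i = 2, i = 1, i = 0.
Intersections between consecutive envelope lines give the roots: for adjacent envelope indices i < j the intersection is x = (a_i − a_j) / (j − i). Reading off the sorted break points: {-3, -2, 1}.
Verification: at each break x_0, at least two indices attain the minimum of min_i(a_i + i · x_0).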